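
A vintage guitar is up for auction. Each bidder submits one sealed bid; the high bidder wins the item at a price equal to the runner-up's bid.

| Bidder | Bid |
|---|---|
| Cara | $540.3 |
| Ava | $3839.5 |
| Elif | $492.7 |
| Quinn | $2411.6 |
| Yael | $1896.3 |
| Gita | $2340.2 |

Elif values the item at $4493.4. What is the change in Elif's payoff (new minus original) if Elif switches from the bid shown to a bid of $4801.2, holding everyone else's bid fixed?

$653.9

The highest bid among the other bidders is $3839.5; Elif's bid doesn't change that.
Original bid $492.7: Elif is not highest (top rival bid is $3839.5); payoff $0.
Alternative bid $4801.2: Elif is highest, pays the top rival bid $3839.5; payoff $4493.4 − $3839.5 = $653.9.
Change in payoff = $653.9 − ($0) = $653.9.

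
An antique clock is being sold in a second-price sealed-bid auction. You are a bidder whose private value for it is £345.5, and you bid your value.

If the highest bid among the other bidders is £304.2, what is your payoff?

£41.3

Your bid £345.5 exceeds the highest competing bid £304.2, so you win.
In a second-price auction the winner pays the second-highest bid, £304.2.
Payoff = value − price = £345.5 − £304.2 = £41.3.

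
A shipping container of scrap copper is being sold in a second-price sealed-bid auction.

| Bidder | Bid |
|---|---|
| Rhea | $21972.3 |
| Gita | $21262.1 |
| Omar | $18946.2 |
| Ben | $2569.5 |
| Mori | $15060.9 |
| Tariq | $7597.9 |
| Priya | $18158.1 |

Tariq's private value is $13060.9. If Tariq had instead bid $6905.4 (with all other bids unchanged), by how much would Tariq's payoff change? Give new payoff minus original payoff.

$0

The highest bid among the other bidders is $21972.3; Tariq's bid doesn't change that.
Original bid $7597.9: Tariq is not highest (top rival bid is $21972.3); payoff $0.
Alternative bid $6905.4: Tariq is not highest (top rival bid is $21972.3); payoff $0.
Change in payoff = $0 − ($0) = $0.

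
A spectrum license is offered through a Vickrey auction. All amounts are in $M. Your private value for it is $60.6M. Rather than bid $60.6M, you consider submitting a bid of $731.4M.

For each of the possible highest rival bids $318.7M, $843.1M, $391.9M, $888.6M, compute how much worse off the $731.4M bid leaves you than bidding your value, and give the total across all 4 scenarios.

The deviation costs you only when the competing bid falls strictly between $60.6M and $731.4M; elsewhere both bids give the same outcome.
$318.7M: truthful payoff $0M, deviation payoff −$258.1M → loss $258.1M.
$843.1M: outcomes coincide → loss $0M.
$391.9M: truthful payoff $0M, deviation payoff −$331.3M → loss $331.3M.
$888.6M: outcomes coincide → loss $0M.
Total loss = $258.1M + $331.3M = $589.4M.
In a second-price auction your bid sets only whether you win, not what you pay, so bidding your true value is weakly dominant.

$589.4M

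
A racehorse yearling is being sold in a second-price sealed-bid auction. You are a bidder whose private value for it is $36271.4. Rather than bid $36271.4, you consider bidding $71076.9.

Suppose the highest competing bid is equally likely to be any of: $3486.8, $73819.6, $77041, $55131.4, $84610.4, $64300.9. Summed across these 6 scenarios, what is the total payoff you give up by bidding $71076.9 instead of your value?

$46889.5

The deviation costs you only when the competing bid falls strictly between $36271.4 and $71076.9; elsewhere both bids give the same outcome.
$3486.8: outcomes coincide → loss $0.
$73819.6: outcomes coincide → loss $0.
$77041: outcomes coincide → loss $0.
$55131.4: truthful payoff $0, deviation payoff −$18860 → loss $18860.
$84610.4: outcomes coincide → loss $0.
$64300.9: truthful payoff $0, deviation payoff −$28029.5 → loss $28029.5.
Total loss = $18860 + $28029.5 = $46889.5.
In a second-price auction your bid sets only whether you win, not what you pay, so bidding your true value is weakly dominant.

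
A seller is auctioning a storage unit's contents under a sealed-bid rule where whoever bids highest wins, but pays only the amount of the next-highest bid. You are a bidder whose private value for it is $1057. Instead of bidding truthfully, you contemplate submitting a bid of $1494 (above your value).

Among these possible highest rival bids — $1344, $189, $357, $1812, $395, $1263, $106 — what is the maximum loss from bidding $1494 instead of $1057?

$1344: truthful gives $0, deviation gives −$287 → loss $287.
$189: same outcome either way → loss $0.
$357: same outcome either way → loss $0.
$1812: same outcome either way → loss $0.
$395: same outcome either way → loss $0.
$1263: truthful gives $0, deviation gives −$206 → loss $206.
$106: same outcome either way → loss $0.
Maximum loss: $287.

$287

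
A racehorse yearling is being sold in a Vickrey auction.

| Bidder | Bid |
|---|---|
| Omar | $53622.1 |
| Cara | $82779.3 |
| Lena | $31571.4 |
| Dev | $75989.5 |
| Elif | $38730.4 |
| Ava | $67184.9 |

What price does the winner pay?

$75989.5

Highest bid: Cara at $82779.3, so Cara wins.
Second-highest bid: Dev at $75989.5 — that is the price the winner pays.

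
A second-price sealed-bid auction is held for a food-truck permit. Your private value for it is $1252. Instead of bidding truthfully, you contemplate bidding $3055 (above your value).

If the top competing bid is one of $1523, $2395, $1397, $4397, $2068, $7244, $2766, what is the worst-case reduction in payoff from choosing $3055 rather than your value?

$1514

$1523: truthful gives $0, deviation gives −$271 → loss $271.
$2395: truthful gives $0, deviation gives −$1143 → loss $1143.
$1397: truthful gives $0, deviation gives −$145 → loss $145.
$4397: same outcome either way → loss $0.
$2068: truthful gives $0, deviation gives −$816 → loss $816.
$7244: same outcome either way → loss $0.
$2766: truthful gives $0, deviation gives −$1514 → loss $1514.
Maximum loss: $1514.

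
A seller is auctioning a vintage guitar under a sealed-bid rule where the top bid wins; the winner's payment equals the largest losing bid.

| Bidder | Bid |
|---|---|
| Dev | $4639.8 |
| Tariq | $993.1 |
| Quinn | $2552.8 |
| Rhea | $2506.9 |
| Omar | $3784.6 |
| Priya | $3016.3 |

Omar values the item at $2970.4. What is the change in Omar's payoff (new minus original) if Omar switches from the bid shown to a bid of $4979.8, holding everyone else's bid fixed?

The highest bid among the other bidders is $4639.8; Omar's bid doesn't change that.
Original bid $3784.6: Omar is not highest (top rival bid is $4639.8); payoff $0.
Alternative bid $4979.8: Omar is highest, pays the top rival bid $4639.8; payoff $2970.4 − $4639.8 = −$1669.4.
Change in payoff = −$1669.4 − ($0) = −$1669.4.

−$1669.4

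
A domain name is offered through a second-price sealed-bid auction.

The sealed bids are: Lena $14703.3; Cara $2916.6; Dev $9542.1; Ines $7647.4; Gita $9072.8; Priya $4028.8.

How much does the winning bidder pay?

$9542.1

Highest bid: Lena at $14703.3, so Lena wins.
Second-highest bid: Dev at $9542.1 — that is the price the winner pays.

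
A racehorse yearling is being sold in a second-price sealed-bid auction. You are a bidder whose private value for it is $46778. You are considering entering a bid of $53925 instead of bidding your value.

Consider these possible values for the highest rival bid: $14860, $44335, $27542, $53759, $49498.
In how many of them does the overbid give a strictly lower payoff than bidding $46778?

The deviation hurts exactly when the highest competing bid lies strictly between $46778 and $53925 — overbidding then wins at a price above your value.
$14860: below both → same outcome either way.
$44335: below both → same outcome either way.
$27542: below both → same outcome either way.
$53759: inside the interval → strictly worse (loss $6981).
$49498: inside the interval → strictly worse (loss $2720).
Count: 2.

2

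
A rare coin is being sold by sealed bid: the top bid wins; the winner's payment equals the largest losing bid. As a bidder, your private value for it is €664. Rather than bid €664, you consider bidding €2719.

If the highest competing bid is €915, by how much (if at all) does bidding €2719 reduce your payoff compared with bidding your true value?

Bidding your value €664: you lose (since €664 < €915). Payoff €0.
Bidding €2719: you win and pay €915. Payoff €664 − €915 = −€251.
The competing bid €915 lies between your value and your inflated bid, so overbidding wins an item priced above your value.
Loss from deviating = €0 − (−€251) = €251.

€251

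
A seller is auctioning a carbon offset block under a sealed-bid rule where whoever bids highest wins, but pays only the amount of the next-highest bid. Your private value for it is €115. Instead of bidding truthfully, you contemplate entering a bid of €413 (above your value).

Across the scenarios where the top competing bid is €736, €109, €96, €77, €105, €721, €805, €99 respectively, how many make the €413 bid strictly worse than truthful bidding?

0

The deviation hurts exactly when the highest competing bid lies strictly between €115 and €413 — overbidding then wins at a price above your value.
€736: above both → same outcome either way.
€109: below both → same outcome either way.
€96: below both → same outcome either way.
€77: below both → same outcome either way.
€105: below both → same outcome either way.
€721: above both → same outcome either way.
€805: above both → same outcome either way.
€99: below both → same outcome either way.
Count: 0.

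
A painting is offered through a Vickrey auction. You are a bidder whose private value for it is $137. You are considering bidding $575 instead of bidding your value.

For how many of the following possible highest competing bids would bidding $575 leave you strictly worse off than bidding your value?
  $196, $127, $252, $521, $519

The deviation hurts exactly when the highest competing bid lies strictly between $137 and $575 — overbidding then wins at a price above your value.
$196: inside the interval → strictly worse (loss $59).
$127: below both → same outcome either way.
$252: inside the interval → strictly worse (loss $115).
$521: inside the interval → strictly worse (loss $384).
$519: inside the interval → strictly worse (loss $382).
Count: 4.

4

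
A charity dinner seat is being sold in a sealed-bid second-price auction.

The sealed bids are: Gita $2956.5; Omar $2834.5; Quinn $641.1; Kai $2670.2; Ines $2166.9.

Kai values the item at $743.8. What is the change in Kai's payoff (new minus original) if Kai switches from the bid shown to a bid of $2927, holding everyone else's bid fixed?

$0

The highest bid among the other bidders is $2956.5; Kai's bid doesn't change that.
Original bid $2670.2: Kai is not highest (top rival bid is $2956.5); payoff $0.
Alternative bid $2927: Kai is not highest (top rival bid is $2956.5); payoff $0.
Change in payoff = $0 − ($0) = $0.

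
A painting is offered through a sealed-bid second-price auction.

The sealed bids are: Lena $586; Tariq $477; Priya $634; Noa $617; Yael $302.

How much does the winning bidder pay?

$617

Highest bid: Priya at $634, so Priya wins.
Second-highest bid: Noa at $617 — that is the price the winner pays.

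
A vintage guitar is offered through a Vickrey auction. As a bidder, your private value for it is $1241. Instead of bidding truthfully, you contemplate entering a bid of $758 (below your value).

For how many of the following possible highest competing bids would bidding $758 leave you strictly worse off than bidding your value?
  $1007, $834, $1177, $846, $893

5

The deviation hurts exactly when the highest competing bid lies strictly between $758 and $1241 — underbidding then forfeits a profitable win.
$1007: inside the interval → strictly worse (loss $234).
$834: inside the interval → strictly worse (loss $407).
$1177: inside the interval → strictly worse (loss $64).
$846: inside the interval → strictly worse (loss $395).
$893: inside the interval → strictly worse (loss $348).
Count: 5.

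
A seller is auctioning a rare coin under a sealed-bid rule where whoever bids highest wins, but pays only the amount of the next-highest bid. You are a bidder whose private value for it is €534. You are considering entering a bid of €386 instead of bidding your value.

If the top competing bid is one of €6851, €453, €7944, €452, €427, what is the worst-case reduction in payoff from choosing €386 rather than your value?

€6851: same outcome either way → loss €0.
€453: truthful gives €81, deviation gives €0 → loss €81.
€7944: same outcome either way → loss €0.
€452: truthful gives €82, deviation gives €0 → loss €82.
€427: truthful gives €107, deviation gives €0 → loss €107.
Maximum loss: €107.

€107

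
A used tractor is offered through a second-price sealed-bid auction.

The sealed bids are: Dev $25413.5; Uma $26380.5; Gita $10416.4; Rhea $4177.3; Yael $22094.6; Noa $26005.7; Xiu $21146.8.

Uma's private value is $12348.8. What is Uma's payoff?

−$13656.9

Highest bid: Uma at $26380.5, so Uma wins.
Second-highest bid: Noa at $26005.7 — that is the price the winner pays.
Uma's payoff = value − price = $12348.8 − $26005.7 = −$13656.9.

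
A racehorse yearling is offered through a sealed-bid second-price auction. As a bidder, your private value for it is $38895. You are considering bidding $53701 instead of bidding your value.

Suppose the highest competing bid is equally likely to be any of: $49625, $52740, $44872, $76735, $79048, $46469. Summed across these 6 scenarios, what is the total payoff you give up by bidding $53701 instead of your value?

The deviation costs you only when the competing bid falls strictly between $38895 and $53701; elsewhere both bids give the same outcome.
$49625: truthful payoff $0, deviation payoff −$10730 → loss $10730.
$52740: truthful payoff $0, deviation payoff −$13845 → loss $13845.
$44872: truthful payoff $0, deviation payoff −$5977 → loss $5977.
$76735: outcomes coincide → loss $0.
$79048: outcomes coincide → loss $0.
$46469: truthful payoff $0, deviation payoff −$7574 → loss $7574.
Total loss = $10730 + $13845 + $5977 + $7574 = $38126.
Because the price is fixed by the runner-up's bid, deviating from your value can only change a good outcome into a bad one — never the reverse.

$38126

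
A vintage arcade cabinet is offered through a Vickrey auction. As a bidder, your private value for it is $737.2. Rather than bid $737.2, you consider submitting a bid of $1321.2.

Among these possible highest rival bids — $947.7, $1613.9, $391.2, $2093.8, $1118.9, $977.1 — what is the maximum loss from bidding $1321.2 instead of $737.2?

$381.7

$947.7: truthful gives $0, deviation gives −$210.5 → loss $210.5.
$1613.9: same outcome either way → loss $0.
$391.2: same outcome either way → loss $0.
$2093.8: same outcome either way → loss $0.
$1118.9: truthful gives $0, deviation gives −$381.7 → loss $381.7.
$977.1: truthful gives $0, deviation gives −$239.9 → loss $239.9.
Maximum loss: $381.7.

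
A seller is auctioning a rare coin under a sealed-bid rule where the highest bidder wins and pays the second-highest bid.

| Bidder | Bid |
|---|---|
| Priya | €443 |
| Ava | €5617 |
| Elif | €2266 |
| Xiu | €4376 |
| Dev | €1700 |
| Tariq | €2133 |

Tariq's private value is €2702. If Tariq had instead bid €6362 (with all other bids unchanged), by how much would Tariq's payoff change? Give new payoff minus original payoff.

−€2915

The highest bid among the other bidders is €5617; Tariq's bid doesn't change that.
Original bid €2133: Tariq is not highest (top rival bid is €5617); payoff €0.
Alternative bid €6362: Tariq is highest, pays the top rival bid €5617; payoff €2702 − €5617 = −€2915.
Change in payoff = −€2915 − (€0) = −€2915.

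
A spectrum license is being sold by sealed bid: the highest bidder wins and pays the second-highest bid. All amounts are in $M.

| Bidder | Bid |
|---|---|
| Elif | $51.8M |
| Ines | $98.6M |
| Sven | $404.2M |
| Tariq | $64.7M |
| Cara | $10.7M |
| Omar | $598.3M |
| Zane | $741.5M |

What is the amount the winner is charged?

$598.3M

Highest bid: Zane at $741.5M, so Zane wins.
Second-highest bid: Omar at $598.3M — that is the price the winner pays.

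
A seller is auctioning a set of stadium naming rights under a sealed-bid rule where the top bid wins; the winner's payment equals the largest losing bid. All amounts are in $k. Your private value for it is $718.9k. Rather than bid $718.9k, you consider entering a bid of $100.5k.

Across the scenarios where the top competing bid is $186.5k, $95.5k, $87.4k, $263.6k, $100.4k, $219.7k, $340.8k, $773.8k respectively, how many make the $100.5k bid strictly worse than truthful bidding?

The deviation hurts exactly when the highest competing bid lies strictly between $100.5k and $718.9k — underbidding then forfeits a profitable win.
$186.5k: inside the interval → strictly worse (loss $532.4k).
$95.5k: below both → same outcome either way.
$87.4k: below both → same outcome either way.
$263.6k: inside the interval → strictly worse (loss $455.3k).
$100.4k: below both → same outcome either way.
$219.7k: inside the interval → strictly worse (loss $499.2k).
$340.8k: inside the interval → strictly worse (loss $378.1k).
$773.8k: above both → same outcome either way.
Count: 4.

4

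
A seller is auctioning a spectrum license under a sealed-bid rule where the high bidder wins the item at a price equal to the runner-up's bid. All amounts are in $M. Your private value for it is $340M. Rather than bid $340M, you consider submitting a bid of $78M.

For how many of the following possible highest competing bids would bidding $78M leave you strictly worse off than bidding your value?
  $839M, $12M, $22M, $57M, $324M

The deviation hurts exactly when the highest competing bid lies strictly between $78M and $340M — underbidding then forfeits a profitable win.
$839M: above both → same outcome either way.
$12M: below both → same outcome either way.
$22M: below both → same outcome either way.
$57M: below both → same outcome either way.
$324M: inside the interval → strictly worse (loss $16M).
Count: 1.

1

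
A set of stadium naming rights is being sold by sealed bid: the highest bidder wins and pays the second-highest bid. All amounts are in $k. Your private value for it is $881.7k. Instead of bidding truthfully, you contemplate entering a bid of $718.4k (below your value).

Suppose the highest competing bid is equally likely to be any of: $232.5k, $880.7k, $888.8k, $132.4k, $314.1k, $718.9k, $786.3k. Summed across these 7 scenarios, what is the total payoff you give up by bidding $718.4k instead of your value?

The deviation costs you only when the competing bid falls strictly between $718.4k and $881.7k; elsewhere both bids give the same outcome.
$232.5k: outcomes coincide → loss $0k.
$880.7k: truthful payoff $1k, deviation payoff $0k → loss $1k.
$888.8k: outcomes coincide → loss $0k.
$132.4k: outcomes coincide → loss $0k.
$314.1k: outcomes coincide → loss $0k.
$718.9k: truthful payoff $162.8k, deviation payoff $0k → loss $162.8k.
$786.3k: truthful payoff $95.4k, deviation payoff $0k → loss $95.4k.
Total loss = $1k + $162.8k + $95.4k = $259.2k.

$259.2k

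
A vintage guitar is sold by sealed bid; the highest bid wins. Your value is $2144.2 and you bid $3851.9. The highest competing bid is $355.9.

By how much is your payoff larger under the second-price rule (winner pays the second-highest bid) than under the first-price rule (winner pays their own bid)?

$3496

You have the highest bid, so you win under either rule.
Second-price: pay $355.9 → payoff $1788.3.
First-price: pay your own bid $3851.9 → payoff −$1707.7.
Difference = $1788.3 − (−$1707.7) = $3496.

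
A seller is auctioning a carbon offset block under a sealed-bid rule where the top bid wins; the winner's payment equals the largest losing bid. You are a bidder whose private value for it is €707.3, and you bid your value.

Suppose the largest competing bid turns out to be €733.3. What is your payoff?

Your bid €707.3 is below the highest competing bid €733.3, so you lose.
A losing bidder pays nothing and receives nothing: payoff = €0.

€0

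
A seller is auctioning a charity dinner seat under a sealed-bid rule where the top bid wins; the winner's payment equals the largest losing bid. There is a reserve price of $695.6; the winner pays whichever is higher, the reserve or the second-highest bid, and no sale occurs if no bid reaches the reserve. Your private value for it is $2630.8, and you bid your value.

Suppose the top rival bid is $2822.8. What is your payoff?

$0

Your bid $2630.8 is below the highest competing bid $2822.8, so you lose. Payoff $0.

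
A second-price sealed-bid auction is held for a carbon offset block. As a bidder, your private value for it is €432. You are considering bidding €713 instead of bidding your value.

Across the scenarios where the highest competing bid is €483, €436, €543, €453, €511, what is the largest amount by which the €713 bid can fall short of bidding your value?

€111

€483: truthful gives €0, deviation gives −€51 → loss €51.
€436: truthful gives €0, deviation gives −€4 → loss €4.
€543: truthful gives €0, deviation gives −€111 → loss €111.
€453: truthful gives €0, deviation gives −€21 → loss €21.
€511: truthful gives €0, deviation gives −€79 → loss €79.
Maximum loss: €111.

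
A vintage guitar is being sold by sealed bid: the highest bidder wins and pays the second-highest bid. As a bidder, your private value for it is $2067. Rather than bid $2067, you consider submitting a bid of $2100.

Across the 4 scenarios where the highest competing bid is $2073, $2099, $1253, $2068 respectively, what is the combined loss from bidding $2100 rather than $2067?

$39

The deviation costs you only when the competing bid falls strictly between $2067 and $2100; elsewhere both bids give the same outcome.
$2073: truthful payoff $0, deviation payoff −$6 → loss $6.
$2099: truthful payoff $0, deviation payoff −$32 → loss $32.
$1253: outcomes coincide → loss $0.
$2068: truthful payoff $0, deviation payoff −$1 → loss $1.
Total loss = $6 + $32 + $1 = $39.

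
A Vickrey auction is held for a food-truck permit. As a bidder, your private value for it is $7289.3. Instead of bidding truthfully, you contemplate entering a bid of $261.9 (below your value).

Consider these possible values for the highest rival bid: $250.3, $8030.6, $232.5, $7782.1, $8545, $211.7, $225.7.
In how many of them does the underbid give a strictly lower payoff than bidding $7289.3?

The deviation hurts exactly when the highest competing bid lies strictly between $261.9 and $7289.3 — underbidding then forfeits a profitable win.
$250.3: below both → same outcome either way.
$8030.6: above both → same outcome either way.
$232.5: below both → same outcome either way.
$7782.1: above both → same outcome either way.
$8545: above both → same outcome either way.
$211.7: below both → same outcome either way.
$225.7: below both → same outcome either way.
Count: 0.

0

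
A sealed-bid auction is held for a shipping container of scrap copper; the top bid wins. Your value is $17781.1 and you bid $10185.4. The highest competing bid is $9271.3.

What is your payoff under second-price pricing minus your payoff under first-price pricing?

$914.1

You have the highest bid, so you win under either rule.
Second-price: pay $9271.3 → payoff $8509.8.
First-price: pay your own bid $10185.4 → payoff $7595.7.
Difference = $8509.8 − ($7595.7) = $914.1.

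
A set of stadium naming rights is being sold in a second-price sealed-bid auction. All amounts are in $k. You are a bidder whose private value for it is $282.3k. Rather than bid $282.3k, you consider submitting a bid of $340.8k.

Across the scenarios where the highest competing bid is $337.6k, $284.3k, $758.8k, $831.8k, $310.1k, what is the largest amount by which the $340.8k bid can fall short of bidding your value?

$337.6k: truthful gives $0k, deviation gives −$55.3k → loss $55.3k.
$284.3k: truthful gives $0k, deviation gives −$2k → loss $2k.
$758.8k: same outcome either way → loss $0k.
$831.8k: same outcome either way → loss $0k.
$310.1k: truthful gives $0k, deviation gives −$27.8k → loss $27.8k.
Maximum loss: $55.3k.

$55.3k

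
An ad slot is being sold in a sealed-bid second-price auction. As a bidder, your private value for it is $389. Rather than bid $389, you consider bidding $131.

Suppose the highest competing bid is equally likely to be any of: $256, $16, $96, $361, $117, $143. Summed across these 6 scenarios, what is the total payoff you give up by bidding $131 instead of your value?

The deviation costs you only when the competing bid falls strictly between $131 and $389; elsewhere both bids give the same outcome.
$256: truthful payoff $133, deviation payoff $0 → loss $133.
$16: outcomes coincide → loss $0.
$96: outcomes coincide → loss $0.
$361: truthful payoff $28, deviation payoff $0 → loss $28.
$117: outcomes coincide → loss $0.
$143: truthful payoff $246, deviation payoff $0 → loss $246.
Total loss = $133 + $28 + $246 = $407.
Truthful bidding weakly dominates here: raising your bid can only win items priced above your value, and lowering it can only forfeit items priced below.

$407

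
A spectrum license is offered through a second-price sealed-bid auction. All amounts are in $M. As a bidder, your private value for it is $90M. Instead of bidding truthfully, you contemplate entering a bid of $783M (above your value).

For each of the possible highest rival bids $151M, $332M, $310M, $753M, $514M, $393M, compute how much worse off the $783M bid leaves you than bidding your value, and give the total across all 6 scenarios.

$1913M

The deviation costs you only when the competing bid falls strictly between $90M and $783M; elsewhere both bids give the same outcome.
$151M: truthful payoff $0M, deviation payoff −$61M → loss $61M.
$332M: truthful payoff $0M, deviation payoff −$242M → loss $242M.
$310M: truthful payoff $0M, deviation payoff −$220M → loss $220M.
$753M: truthful payoff $0M, deviation payoff −$663M → loss $663M.
$514M: truthful payoff $0M, deviation payoff −$424M → loss $424M.
$393M: truthful payoff $0M, deviation payoff −$303M → loss $303M.
Total loss = $61M + $242M + $220M + $663M + $424M + $303M = $1913M.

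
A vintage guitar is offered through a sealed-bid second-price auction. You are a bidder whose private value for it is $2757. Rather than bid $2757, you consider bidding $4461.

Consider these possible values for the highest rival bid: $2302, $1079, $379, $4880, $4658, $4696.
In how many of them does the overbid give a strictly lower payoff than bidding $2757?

The deviation hurts exactly when the highest competing bid lies strictly between $2757 and $4461 — overbidding then wins at a price above your value.
$2302: below both → same outcome either way.
$1079: below both → same outcome either way.
$379: below both → same outcome either way.
$4880: above both → same outcome either way.
$4658: above both → same outcome either way.
$4696: above both → same outcome either way.
Count: 0.

0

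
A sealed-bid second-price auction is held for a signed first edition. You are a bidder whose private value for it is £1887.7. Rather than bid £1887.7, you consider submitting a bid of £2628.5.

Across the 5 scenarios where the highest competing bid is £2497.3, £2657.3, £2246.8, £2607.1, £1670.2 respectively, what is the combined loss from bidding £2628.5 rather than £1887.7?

The deviation costs you only when the competing bid falls strictly between £1887.7 and £2628.5; elsewhere both bids give the same outcome.
£2497.3: truthful payoff £0, deviation payoff −£609.6 → loss £609.6.
£2657.3: outcomes coincide → loss £0.
£2246.8: truthful payoff £0, deviation payoff −£359.1 → loss £359.1.
£2607.1: truthful payoff £0, deviation payoff −£719.4 → loss £719.4.
£1670.2: outcomes coincide → loss £0.
Total loss = £609.6 + £359.1 + £719.4 = £1688.1.
Because the price is fixed by the runner-up's bid, deviating from your value can only change a good outcome into a bad one — never the reverse.

£1688.1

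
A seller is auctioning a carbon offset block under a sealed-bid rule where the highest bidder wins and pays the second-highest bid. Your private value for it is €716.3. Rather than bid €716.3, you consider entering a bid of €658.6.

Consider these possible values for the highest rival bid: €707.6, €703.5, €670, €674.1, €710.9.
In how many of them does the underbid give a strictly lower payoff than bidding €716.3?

5

The deviation hurts exactly when the highest competing bid lies strictly between €658.6 and €716.3 — underbidding then forfeits a profitable win.
€707.6: inside the interval → strictly worse (loss €8.7).
€703.5: inside the interval → strictly worse (loss €12.8).
€670: inside the interval → strictly worse (loss €46.3).
€674.1: inside the interval → strictly worse (loss €42.2).
€710.9: inside the interval → strictly worse (loss €5.4).
Count: 5.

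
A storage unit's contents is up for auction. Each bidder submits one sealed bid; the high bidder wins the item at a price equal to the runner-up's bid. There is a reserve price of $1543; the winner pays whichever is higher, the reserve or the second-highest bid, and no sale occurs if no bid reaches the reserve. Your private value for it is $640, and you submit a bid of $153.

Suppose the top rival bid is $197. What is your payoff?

$0

Your bid $153 is below the highest competing bid $197, so you lose. Payoff $0.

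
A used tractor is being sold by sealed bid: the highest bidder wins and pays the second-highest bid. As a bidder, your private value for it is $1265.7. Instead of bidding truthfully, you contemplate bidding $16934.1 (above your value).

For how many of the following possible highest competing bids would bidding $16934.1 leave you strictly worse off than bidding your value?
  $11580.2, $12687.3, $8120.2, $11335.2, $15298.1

5

The deviation hurts exactly when the highest competing bid lies strictly between $1265.7 and $16934.1 — overbidding then wins at a price above your value.
$11580.2: inside the interval → strictly worse (loss $10314.5).
$12687.3: inside the interval → strictly worse (loss $11421.6).
$8120.2: inside the interval → strictly worse (loss $6854.5).
$11335.2: inside the interval → strictly worse (loss $10069.5).
$15298.1: inside the interval → strictly worse (loss $14032.4).
Count: 5.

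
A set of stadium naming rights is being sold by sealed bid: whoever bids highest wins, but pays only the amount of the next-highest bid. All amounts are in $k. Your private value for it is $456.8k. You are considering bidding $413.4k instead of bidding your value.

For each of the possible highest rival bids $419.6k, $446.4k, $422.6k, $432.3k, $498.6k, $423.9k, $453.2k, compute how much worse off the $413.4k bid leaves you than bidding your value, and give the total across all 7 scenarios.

$142.8k

The deviation costs you only when the competing bid falls strictly between $413.4k and $456.8k; elsewhere both bids give the same outcome.
$419.6k: truthful payoff $37.2k, deviation payoff $0k → loss $37.2k.
$446.4k: truthful payoff $10.4k, deviation payoff $0k → loss $10.4k.
$422.6k: truthful payoff $34.2k, deviation payoff $0k → loss $34.2k.
$432.3k: truthful payoff $24.5k, deviation payoff $0k → loss $24.5k.
$498.6k: outcomes coincide → loss $0k.
$423.9k: truthful payoff $32.9k, deviation payoff $0k → loss $32.9k.
$453.2k: truthful payoff $3.6k, deviation payoff $0k → loss $3.6k.
Total loss = $37.2k + $10.4k + $34.2k + $24.5k + $32.9k + $3.6k = $142.8k.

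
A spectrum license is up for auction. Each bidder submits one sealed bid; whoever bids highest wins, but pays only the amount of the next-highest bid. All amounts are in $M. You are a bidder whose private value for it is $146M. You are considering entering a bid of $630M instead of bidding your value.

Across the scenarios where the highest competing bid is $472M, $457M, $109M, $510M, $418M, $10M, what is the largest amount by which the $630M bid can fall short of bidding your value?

$472M: truthful gives $0M, deviation gives −$326M → loss $326M.
$457M: truthful gives $0M, deviation gives −$311M → loss $311M.
$109M: same outcome either way → loss $0M.
$510M: truthful gives $0M, deviation gives −$364M → loss $364M.
$418M: truthful gives $0M, deviation gives −$272M → loss $272M.
$10M: same outcome either way → loss $0M.
Maximum loss: $364M.

$364M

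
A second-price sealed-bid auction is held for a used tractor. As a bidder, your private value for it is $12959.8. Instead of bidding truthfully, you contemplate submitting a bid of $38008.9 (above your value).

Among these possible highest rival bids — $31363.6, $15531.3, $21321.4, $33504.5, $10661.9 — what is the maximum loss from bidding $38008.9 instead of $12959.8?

$20544.7

$31363.6: truthful gives $0, deviation gives −$18403.8 → loss $18403.8.
$15531.3: truthful gives $0, deviation gives −$2571.5 → loss $2571.5.
$21321.4: truthful gives $0, deviation gives −$8361.6 → loss $8361.6.
$33504.5: truthful gives $0, deviation gives −$20544.7 → loss $20544.7.
$10661.9: same outcome either way → loss $0.
Maximum loss: $20544.7.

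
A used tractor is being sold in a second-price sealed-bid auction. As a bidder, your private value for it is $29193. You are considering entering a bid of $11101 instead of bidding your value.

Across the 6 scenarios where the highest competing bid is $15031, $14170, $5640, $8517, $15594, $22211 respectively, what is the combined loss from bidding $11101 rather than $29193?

$49766

The deviation costs you only when the competing bid falls strictly between $11101 and $29193; elsewhere both bids give the same outcome.
$15031: truthful payoff $14162, deviation payoff $0 → loss $14162.
$14170: truthful payoff $15023, deviation payoff $0 → loss $15023.
$5640: outcomes coincide → loss $0.
$8517: outcomes coincide → loss $0.
$15594: truthful payoff $13599, deviation payoff $0 → loss $13599.
$22211: truthful payoff $6982, deviation payoff $0 → loss $6982.
Total loss = $14162 + $15023 + $13599 + $6982 = $49766.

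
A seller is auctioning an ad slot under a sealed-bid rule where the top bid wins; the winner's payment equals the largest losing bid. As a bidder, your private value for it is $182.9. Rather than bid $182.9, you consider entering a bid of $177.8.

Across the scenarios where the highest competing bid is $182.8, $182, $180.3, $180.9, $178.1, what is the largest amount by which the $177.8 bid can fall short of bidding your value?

$182.8: truthful gives $0.1, deviation gives $0 → loss $0.1.
$182: truthful gives $0.9, deviation gives $0 → loss $0.9.
$180.3: truthful gives $2.6, deviation gives $0 → loss $2.6.
$180.9: truthful gives $2, deviation gives $0 → loss $2.
$178.1: truthful gives $4.8, deviation gives $0 → loss $4.8.
Maximum loss: $4.8.

$4.8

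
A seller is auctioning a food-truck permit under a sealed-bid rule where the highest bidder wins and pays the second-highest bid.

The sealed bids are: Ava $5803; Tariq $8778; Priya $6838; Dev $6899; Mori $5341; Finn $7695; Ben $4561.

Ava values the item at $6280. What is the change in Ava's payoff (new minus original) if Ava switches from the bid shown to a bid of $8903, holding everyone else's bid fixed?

−$2498

The highest bid among the other bidders is $8778; Ava's bid doesn't change that.
Original bid $5803: Ava is not highest (top rival bid is $8778); payoff $0.
Alternative bid $8903: Ava is highest, pays the top rival bid $8778; payoff $6280 − $8778 = −$2498.
Change in payoff = −$2498 − ($0) = −$2498.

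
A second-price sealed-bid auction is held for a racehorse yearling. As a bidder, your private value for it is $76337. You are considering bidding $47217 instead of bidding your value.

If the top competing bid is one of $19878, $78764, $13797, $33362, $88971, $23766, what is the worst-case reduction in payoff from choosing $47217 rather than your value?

$19878: same outcome either way → loss $0.
$78764: same outcome either way → loss $0.
$13797: same outcome either way → loss $0.
$33362: same outcome either way → loss $0.
$88971: same outcome either way → loss $0.
$23766: same outcome either way → loss $0.
Maximum loss: $0.

$0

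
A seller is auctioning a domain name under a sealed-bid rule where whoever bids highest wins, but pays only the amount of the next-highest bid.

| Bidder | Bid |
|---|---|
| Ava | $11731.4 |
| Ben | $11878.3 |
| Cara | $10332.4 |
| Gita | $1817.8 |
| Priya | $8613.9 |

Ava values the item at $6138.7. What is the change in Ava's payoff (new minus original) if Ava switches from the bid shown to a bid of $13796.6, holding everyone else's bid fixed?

The highest bid among the other bidders is $11878.3; Ava's bid doesn't change that.
Original bid $11731.4: Ava is not highest (top rival bid is $11878.3); payoff $0.
Alternative bid $13796.6: Ava is highest, pays the top rival bid $11878.3; payoff $6138.7 − $11878.3 = −$5739.6.
Change in payoff = −$5739.6 − ($0) = −$5739.6.

−$5739.6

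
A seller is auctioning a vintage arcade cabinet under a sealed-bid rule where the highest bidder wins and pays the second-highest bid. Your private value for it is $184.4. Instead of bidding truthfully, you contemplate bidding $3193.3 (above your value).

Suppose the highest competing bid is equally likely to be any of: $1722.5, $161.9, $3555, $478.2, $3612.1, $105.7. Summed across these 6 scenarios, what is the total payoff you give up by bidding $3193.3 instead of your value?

The deviation costs you only when the competing bid falls strictly between $184.4 and $3193.3; elsewhere both bids give the same outcome.
$1722.5: truthful payoff $0, deviation payoff −$1538.1 → loss $1538.1.
$161.9: outcomes coincide → loss $0.
$3555: outcomes coincide → loss $0.
$478.2: truthful payoff $0, deviation payoff −$293.8 → loss $293.8.
$3612.1: outcomes coincide → loss $0.
$105.7: outcomes coincide → loss $0.
Total loss = $1538.1 + $293.8 = $1831.9.
Truthful bidding weakly dominates here: raising your bid can only win items priced above your value, and lowering it can only forfeit items priced below.

$1831.9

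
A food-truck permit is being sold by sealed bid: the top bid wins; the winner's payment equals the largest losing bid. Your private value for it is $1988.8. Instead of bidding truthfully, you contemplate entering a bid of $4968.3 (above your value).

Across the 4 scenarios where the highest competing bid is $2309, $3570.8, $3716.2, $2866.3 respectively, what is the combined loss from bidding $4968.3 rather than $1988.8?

The deviation costs you only when the competing bid falls strictly between $1988.8 and $4968.3; elsewhere both bids give the same outcome.
$2309: truthful payoff $0, deviation payoff −$320.2 → loss $320.2.
$3570.8: truthful payoff $0, deviation payoff −$1582 → loss $1582.
$3716.2: truthful payoff $0, deviation payoff −$1727.4 → loss $1727.4.
$2866.3: truthful payoff $0, deviation payoff −$877.5 → loss $877.5.
Total loss = $320.2 + $1582 + $1727.4 + $877.5 = $4507.1.
Truthful bidding weakly dominates here: raising your bid can only win items priced above your value, and lowering it can only forfeit items priced below.

$4507.1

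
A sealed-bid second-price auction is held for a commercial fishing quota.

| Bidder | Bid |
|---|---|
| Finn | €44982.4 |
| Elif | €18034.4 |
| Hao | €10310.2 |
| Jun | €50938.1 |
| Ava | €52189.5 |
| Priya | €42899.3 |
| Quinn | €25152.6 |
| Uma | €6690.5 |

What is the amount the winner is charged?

Highest bid: Ava at €52189.5, so Ava wins.
Second-highest bid: Jun at €50938.1 — that is the price the winner pays.

€50938.1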